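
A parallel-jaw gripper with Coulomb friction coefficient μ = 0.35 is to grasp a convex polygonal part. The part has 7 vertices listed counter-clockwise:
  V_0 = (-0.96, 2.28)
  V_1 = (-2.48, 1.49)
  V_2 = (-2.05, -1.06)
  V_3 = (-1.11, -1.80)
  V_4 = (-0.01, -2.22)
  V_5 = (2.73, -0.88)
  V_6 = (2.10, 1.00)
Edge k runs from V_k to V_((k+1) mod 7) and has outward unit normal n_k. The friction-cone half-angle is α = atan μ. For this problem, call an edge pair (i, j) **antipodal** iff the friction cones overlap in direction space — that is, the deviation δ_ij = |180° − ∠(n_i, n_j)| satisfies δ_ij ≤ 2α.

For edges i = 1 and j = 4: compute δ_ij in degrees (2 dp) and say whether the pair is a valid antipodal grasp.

δ = 73.51°, invalid

α = atan 0.35 = 19.29°;  2α = 38.58°
edge 1: e_1 = (+0.43, -2.55);  n_1 = (-0.9861, -0.1663)
edge 4: e_4 = (+2.74, +1.34);  n_4 = (+0.4393, -0.8983)
∠(n_1, n_4) = 106.49°
δ = |180° − 106.49°| = 73.51°
73.51° > 2α = 38.58°  →  invalid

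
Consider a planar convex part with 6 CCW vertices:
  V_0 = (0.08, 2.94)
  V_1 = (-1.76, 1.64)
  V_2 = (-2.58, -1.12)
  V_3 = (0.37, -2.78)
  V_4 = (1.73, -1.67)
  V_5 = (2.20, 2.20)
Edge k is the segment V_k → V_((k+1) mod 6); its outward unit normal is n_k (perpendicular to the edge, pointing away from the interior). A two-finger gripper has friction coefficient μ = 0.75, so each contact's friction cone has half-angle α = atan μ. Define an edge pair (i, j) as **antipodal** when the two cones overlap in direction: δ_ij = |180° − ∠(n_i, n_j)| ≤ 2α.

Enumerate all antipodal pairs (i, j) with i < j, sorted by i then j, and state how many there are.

α = atan 0.75 = 36.87°;  2α = 73.74°
n_0 = (-0.5770, +0.8167)
n_1 = (-0.9586, +0.2848)
n_2 = (-0.4904, -0.8715)
n_3 = (+0.6323, -0.7747)
n_4 = (+0.9927, -0.1206)
n_5 = (+0.3296, +0.9441)
  (0,1): δ = 141.79°  ·
  (0,2): δ = 64.61°  ✓
  (0,3): δ = 3.98°  ✓
  (0,4): δ = 47.83°  ✓
  (0,5): δ = 125.52°  ·
  (1,2): δ = 102.82°  ·
  (1,3): δ = 34.23°  ✓
  (1,4): δ = 9.62°  ✓
  (1,5): δ = 87.30°  ·
  (2,3): δ = 111.41°  ·
  (2,4): δ = 67.56°  ✓
  (2,5): δ = 10.13°  ✓
  (3,4): δ = 136.15°  ·
  (3,5): δ = 58.46°  ✓
  (4,5): δ = 102.32°  ·
antipodal pairs: 8

count = 8; pairs: (0,2), (0,3), (0,4), (1,3), (1,4), (2,4), (2,5), (3,5)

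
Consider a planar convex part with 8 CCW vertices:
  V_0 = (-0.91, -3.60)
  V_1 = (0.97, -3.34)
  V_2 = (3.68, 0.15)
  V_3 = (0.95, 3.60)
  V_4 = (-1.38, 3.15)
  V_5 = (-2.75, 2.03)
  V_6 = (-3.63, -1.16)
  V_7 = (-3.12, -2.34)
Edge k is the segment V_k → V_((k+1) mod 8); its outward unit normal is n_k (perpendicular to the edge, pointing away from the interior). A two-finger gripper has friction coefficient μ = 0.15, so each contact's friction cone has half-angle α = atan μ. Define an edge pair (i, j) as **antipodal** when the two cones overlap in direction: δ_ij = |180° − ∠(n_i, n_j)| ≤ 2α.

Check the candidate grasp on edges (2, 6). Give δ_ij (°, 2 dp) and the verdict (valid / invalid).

δ = 14.98°, valid

α = atan 0.15 = 8.53°;  2α = 17.06°
edge 2: e_2 = (-2.73, +3.45);  n_2 = (+0.7842, +0.6205)
edge 6: e_6 = (+0.51, -1.18);  n_6 = (-0.9179, -0.3967)
∠(n_2, n_6) = 165.02°
δ = |180° − 165.02°| = 14.98°
14.98° ≤ 2α = 17.06°  →  valid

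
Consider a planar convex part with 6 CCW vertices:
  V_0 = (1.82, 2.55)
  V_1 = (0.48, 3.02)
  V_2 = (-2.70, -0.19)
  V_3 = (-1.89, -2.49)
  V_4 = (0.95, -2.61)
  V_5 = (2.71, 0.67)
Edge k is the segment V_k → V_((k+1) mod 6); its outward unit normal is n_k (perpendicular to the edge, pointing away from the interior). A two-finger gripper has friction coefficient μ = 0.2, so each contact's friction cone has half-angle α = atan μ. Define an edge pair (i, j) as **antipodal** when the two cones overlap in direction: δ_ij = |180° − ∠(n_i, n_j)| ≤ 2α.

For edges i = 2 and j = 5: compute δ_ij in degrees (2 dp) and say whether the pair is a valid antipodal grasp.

δ = 5.93°, valid

α = atan 0.2 = 11.31°;  2α = 22.62°
edge 2: e_2 = (+0.81, -2.30);  n_2 = (-0.9432, -0.3322)
edge 5: e_5 = (-0.89, +1.88);  n_5 = (+0.9038, +0.4279)
∠(n_2, n_5) = 174.07°
δ = |180° − 174.07°| = 5.93°
5.93° ≤ 2α = 22.62°  →  valid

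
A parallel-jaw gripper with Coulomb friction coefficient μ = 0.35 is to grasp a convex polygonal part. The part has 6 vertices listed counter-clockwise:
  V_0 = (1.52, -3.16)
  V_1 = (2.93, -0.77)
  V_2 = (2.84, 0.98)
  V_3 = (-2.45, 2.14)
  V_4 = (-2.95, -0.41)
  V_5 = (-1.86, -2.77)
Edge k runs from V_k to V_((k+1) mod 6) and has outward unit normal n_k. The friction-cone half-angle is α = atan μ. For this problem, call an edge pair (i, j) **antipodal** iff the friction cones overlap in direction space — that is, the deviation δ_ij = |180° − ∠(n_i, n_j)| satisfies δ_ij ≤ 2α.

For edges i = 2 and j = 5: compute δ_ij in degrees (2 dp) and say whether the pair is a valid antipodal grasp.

δ = 5.79°, valid

α = atan 0.35 = 19.29°;  2α = 38.58°
edge 2: e_2 = (-5.29, +1.16);  n_2 = (+0.2142, +0.9768)
edge 5: e_5 = (+3.38, -0.39);  n_5 = (-0.1146, -0.9934)
∠(n_2, n_5) = 174.21°
δ = |180° − 174.21°| = 5.79°
5.79° ≤ 2α = 38.58°  →  valid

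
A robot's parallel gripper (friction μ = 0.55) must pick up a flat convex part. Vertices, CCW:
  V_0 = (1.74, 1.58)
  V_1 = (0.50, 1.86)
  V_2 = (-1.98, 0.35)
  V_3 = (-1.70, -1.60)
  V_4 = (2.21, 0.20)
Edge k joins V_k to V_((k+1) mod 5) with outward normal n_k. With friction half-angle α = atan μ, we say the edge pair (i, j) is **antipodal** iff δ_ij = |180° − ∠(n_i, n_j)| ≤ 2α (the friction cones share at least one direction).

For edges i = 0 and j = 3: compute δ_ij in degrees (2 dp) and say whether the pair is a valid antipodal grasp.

α = atan 0.55 = 28.81°;  2α = 57.62°
edge 0: e_0 = (-1.24, +0.28);  n_0 = (+0.2203, +0.9754)
edge 3: e_3 = (+3.91, +1.80);  n_3 = (+0.4182, -0.9084)
∠(n_0, n_3) = 142.56°
δ = |180° − 142.56°| = 37.44°
37.44° ≤ 2α = 57.62°  →  valid

δ = 37.44°, valid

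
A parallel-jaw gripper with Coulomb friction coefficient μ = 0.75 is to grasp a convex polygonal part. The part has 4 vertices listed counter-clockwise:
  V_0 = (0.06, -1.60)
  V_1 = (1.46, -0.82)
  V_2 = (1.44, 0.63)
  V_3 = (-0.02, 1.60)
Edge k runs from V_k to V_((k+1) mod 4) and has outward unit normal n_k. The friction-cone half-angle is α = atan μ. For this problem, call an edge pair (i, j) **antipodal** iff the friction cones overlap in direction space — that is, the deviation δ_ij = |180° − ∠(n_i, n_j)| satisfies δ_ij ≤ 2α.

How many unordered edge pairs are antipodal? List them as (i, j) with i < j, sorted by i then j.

α = atan 0.75 = 36.87°;  2α = 73.74°
n_0 = (+0.4867, -0.8736)
n_1 = (+0.9999, +0.0138)
n_2 = (+0.5534, +0.8329)
n_3 = (-0.9997, -0.0250)
  (0,1): δ = 118.33°  ·
  (0,2): δ = 62.72°  ✓
  (0,3): δ = 62.31°  ✓
  (1,2): δ = 124.39°  ·
  (1,3): δ = 0.64°  ✓
  (2,3): δ = 54.97°  ✓
antipodal pairs: 4

count = 4; pairs: (0,2), (0,3), (1,3), (2,3)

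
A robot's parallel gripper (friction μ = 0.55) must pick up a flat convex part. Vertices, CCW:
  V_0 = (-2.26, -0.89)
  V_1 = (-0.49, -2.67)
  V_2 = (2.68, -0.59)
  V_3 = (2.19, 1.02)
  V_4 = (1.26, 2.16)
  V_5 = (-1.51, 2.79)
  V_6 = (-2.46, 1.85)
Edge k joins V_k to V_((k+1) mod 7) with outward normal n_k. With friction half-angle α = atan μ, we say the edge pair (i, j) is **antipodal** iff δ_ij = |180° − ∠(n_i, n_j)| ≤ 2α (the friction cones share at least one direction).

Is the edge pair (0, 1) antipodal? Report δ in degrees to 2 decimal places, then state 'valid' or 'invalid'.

δ = 101.57°, invalid

α = atan 0.55 = 28.81°;  2α = 57.62°
edge 0: e_0 = (+1.77, -1.78);  n_0 = (-0.7091, -0.7051)
edge 1: e_1 = (+3.17, +2.08);  n_1 = (+0.5486, -0.8361)
∠(n_0, n_1) = 78.43°
δ = |180° − 78.43°| = 101.57°
101.57° > 2α = 57.62°  →  invalid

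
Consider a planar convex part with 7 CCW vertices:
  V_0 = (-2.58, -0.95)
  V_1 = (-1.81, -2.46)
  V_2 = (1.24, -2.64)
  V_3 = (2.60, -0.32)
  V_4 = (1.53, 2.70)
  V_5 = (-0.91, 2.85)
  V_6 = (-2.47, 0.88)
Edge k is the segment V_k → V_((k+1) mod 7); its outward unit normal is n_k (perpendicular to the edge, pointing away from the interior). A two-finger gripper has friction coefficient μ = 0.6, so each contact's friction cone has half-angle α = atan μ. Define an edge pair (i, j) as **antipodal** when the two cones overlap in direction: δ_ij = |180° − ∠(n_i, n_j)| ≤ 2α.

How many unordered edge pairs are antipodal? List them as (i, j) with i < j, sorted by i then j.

α = atan 0.6 = 30.96°;  2α = 61.93°
n_0 = (-0.8909, -0.4543)
n_1 = (-0.0589, -0.9983)
n_2 = (+0.8627, -0.5057)
n_3 = (+0.9426, +0.3340)
n_4 = (+0.0614, +0.9981)
n_5 = (-0.7840, +0.6208)
n_6 = (-0.9982, +0.0600)
  (0,1): δ = 120.40°  ·
  (0,2): δ = 57.40°  ✓
  (0,3): δ = 7.51°  ✓
  (0,4): δ = 59.46°  ✓
  (0,5): δ = 114.61°  ·
  (0,6): δ = 149.54°  ·
  (1,2): δ = 117.00°  ·
  (1,3): δ = 67.11°  ·
  (1,4): δ = 0.14°  ✓
  (1,5): δ = 55.00°  ✓
  (1,6): δ = 89.94°  ·
  (2,3): δ = 130.11°  ·
  (2,4): δ = 63.14°  ·
  (2,5): δ = 8.00°  ✓
  (2,6): δ = 26.94°  ✓
  (3,4): δ = 113.03°  ·
  (3,5): δ = 57.88°  ✓
  (3,6): δ = 22.95°  ✓
  (4,5): δ = 124.86°  ·
  (4,6): δ = 89.92°  ·
  (5,6): δ = 145.06°  ·
antipodal pairs: 9

count = 9; pairs: (0,2), (0,3), (0,4), (1,4), (1,5), (2,5), (2,6), (3,5), (3,6)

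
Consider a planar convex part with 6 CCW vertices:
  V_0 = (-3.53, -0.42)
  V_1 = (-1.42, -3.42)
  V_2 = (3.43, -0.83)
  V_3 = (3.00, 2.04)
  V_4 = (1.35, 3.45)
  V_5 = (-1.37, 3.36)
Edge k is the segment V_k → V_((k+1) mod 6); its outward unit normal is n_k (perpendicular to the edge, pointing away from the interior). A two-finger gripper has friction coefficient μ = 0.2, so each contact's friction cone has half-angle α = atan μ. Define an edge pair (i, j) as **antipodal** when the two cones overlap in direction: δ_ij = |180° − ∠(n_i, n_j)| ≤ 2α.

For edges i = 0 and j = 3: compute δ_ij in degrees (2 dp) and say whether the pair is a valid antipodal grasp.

α = atan 0.2 = 11.31°;  2α = 22.62°
edge 0: e_0 = (+2.11, -3.00);  n_0 = (-0.8179, -0.5753)
edge 3: e_3 = (-1.65, +1.41);  n_3 = (+0.6497, +0.7602)
∠(n_0, n_3) = 165.64°
δ = |180° − 165.64°| = 14.36°
14.36° ≤ 2α = 22.62°  →  valid

δ = 14.36°, valid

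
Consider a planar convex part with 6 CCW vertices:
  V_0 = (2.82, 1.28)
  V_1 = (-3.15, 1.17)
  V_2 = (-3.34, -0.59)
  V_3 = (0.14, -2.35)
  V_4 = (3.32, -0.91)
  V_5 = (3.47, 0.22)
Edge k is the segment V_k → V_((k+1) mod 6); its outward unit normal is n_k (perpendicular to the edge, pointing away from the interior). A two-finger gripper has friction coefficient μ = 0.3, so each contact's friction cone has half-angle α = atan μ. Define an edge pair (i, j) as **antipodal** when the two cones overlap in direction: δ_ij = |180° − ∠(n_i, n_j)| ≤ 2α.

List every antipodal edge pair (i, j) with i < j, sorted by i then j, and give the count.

α = atan 0.3 = 16.70°;  2α = 33.40°
n_0 = (-0.0184, +0.9998)
n_1 = (-0.9942, +0.1073)
n_2 = (-0.4513, -0.8924)
n_3 = (+0.4125, -0.9110)
n_4 = (+0.9913, -0.1316)
n_5 = (+0.8525, +0.5228)
  (0,1): δ = 97.22°  ·
  (0,2): δ = 27.88°  ✓
  (0,3): δ = 23.31°  ✓
  (0,4): δ = 81.38°  ·
  (0,5): δ = 120.46°  ·
  (1,2): δ = 110.67°  ·
  (1,3): δ = 59.48°  ·
  (1,4): δ = 1.40°  ✓
  (1,5): δ = 37.68°  ·
  (2,3): δ = 128.81°  ·
  (2,4): δ = 70.73°  ·
  (2,5): δ = 31.66°  ✓
  (3,4): δ = 121.92°  ·
  (3,5): δ = 82.85°  ·
  (4,5): δ = 140.92°  ·
antipodal pairs: 4

count = 4; pairs: (0,2), (0,3), (1,4), (2,5)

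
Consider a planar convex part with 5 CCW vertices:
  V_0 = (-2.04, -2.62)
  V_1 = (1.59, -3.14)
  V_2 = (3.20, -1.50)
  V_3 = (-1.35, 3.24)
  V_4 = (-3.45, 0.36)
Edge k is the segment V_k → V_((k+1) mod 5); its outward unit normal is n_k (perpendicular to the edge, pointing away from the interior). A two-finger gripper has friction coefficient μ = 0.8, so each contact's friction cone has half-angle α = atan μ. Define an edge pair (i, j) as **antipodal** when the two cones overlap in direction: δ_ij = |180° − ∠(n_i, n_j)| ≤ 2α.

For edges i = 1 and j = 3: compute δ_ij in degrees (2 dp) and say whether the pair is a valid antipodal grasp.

δ = 8.37°, valid

α = atan 0.8 = 38.66°;  2α = 77.32°
edge 1: e_1 = (+1.61, +1.64);  n_1 = (+0.7136, -0.7005)
edge 3: e_3 = (-2.10, -2.88);  n_3 = (-0.8080, +0.5892)
∠(n_1, n_3) = 171.63°
δ = |180° − 171.63°| = 8.37°
8.37° ≤ 2α = 77.32°  →  valid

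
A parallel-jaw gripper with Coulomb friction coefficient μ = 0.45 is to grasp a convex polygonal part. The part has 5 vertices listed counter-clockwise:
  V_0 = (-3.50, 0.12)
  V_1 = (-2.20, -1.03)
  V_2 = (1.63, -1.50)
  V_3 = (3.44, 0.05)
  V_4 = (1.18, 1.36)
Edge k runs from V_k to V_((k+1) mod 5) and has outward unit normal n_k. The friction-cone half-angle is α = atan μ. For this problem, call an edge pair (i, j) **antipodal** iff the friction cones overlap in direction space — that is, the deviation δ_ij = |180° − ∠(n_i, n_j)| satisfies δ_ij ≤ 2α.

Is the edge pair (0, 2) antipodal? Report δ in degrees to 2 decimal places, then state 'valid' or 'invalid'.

δ = 97.93°, invalid

α = atan 0.45 = 24.23°;  2α = 48.46°
edge 0: e_0 = (+1.30, -1.15);  n_0 = (-0.6626, -0.7490)
edge 2: e_2 = (+1.81, +1.55);  n_2 = (+0.6504, -0.7596)
∠(n_0, n_2) = 82.07°
δ = |180° − 82.07°| = 97.93°
97.93° > 2α = 48.46°  →  invalid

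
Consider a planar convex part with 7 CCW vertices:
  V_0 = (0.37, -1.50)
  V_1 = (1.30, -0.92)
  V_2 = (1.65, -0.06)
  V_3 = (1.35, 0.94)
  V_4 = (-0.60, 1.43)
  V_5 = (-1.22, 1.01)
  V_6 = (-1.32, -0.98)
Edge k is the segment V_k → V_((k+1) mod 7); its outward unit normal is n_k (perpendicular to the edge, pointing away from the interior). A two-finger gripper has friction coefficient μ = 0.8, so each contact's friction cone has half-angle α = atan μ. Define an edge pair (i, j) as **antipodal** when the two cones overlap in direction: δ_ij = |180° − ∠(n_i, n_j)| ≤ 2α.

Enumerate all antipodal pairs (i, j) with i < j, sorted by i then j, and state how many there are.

count = 10; pairs: (0,3), (0,4), (0,5), (1,4), (1,5), (2,4), (2,5), (2,6), (3,6), (4,6)

α = atan 0.8 = 38.66°;  2α = 77.32°
n_0 = (+0.5292, -0.8485)
n_1 = (+0.9262, -0.3770)
n_2 = (+0.9578, +0.2873)
n_3 = (+0.2437, +0.9698)
n_4 = (-0.5608, +0.8279)
n_5 = (-0.9987, +0.0502)
n_6 = (-0.2941, -0.9558)
  (0,1): δ = 144.10°  ·
  (0,2): δ = 105.25°  ·
  (0,3): δ = 46.06°  ✓
  (0,4): δ = 2.16°  ✓
  (0,5): δ = 55.17°  ✓
  (0,6): δ = 130.95°  ·
  (1,2): δ = 141.16°  ·
  (1,3): δ = 81.96°  ·
  (1,4): δ = 33.74°  ✓
  (1,5): δ = 19.27°  ✓
  (1,6): δ = 95.04°  ·
  (2,3): δ = 120.80°  ·
  (2,4): δ = 72.58°  ✓
  (2,5): δ = 19.58°  ✓
  (2,6): δ = 56.20°  ✓
  (3,4): δ = 131.78°  ·
  (3,5): δ = 78.77°  ·
  (3,6): δ = 3.00°  ✓
  (4,5): δ = 126.99°  ·
  (4,6): δ = 51.22°  ✓
  (5,6): δ = 104.23°  ·
antipodal pairs: 10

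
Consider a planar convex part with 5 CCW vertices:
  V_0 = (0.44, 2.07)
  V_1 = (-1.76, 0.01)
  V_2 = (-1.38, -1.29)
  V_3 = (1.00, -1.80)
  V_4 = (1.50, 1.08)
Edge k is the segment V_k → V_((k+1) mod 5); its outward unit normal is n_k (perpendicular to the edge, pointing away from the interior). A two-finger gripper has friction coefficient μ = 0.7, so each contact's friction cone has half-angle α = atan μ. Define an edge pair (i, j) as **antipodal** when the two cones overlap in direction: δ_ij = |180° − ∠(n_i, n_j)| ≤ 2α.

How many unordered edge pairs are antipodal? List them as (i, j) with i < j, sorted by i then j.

count = 5; pairs: (0,2), (0,3), (1,3), (1,4), (2,4)

α = atan 0.7 = 34.99°;  2α = 69.98°
n_0 = (-0.6835, +0.7300)
n_1 = (-0.9598, -0.2806)
n_2 = (-0.2095, -0.9778)
n_3 = (+0.9853, -0.1711)
n_4 = (+0.6826, +0.7308)
  (0,1): δ = 116.82°  ·
  (0,2): δ = 55.21°  ✓
  (0,3): δ = 37.03°  ✓
  (0,4): δ = 93.84°  ·
  (1,2): δ = 118.39°  ·
  (1,3): δ = 26.14°  ✓
  (1,4): δ = 30.66°  ✓
  (2,3): δ = 87.75°  ·
  (2,4): δ = 30.95°  ✓
  (3,4): δ = 123.20°  ·
antipodal pairs: 5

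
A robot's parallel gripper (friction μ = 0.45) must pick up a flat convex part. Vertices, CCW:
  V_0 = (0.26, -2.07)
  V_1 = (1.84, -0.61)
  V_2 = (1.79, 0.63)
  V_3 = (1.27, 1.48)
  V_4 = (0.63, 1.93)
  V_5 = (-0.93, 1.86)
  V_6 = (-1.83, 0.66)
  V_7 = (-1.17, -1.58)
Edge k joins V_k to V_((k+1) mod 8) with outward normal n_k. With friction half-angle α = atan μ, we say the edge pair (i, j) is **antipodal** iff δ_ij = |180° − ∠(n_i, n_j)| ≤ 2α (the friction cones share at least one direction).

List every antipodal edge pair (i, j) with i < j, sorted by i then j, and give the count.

count = 9; pairs: (0,4), (0,5), (1,5), (1,6), (2,6), (2,7), (3,6), (3,7), (4,7)

α = atan 0.45 = 24.23°;  2α = 48.46°
n_0 = (+0.6787, -0.7344)
n_1 = (+0.9992, +0.0403)
n_2 = (+0.8530, +0.5219)
n_3 = (+0.5752, +0.8180)
n_4 = (-0.0448, +0.9990)
n_5 = (-0.8000, +0.6000)
n_6 = (-0.9592, -0.2826)
n_7 = (-0.3242, -0.9460)
  (0,1): δ = 130.43°  ·
  (0,2): δ = 101.28°  ·
  (0,3): δ = 77.85°  ·
  (0,4): δ = 40.17°  ✓
  (0,5): δ = 10.39°  ✓
  (0,6): δ = 63.68°  ·
  (0,7): δ = 118.35°  ·
  (1,2): δ = 150.85°  ·
  (1,3): δ = 127.42°  ·
  (1,4): δ = 89.74°  ·
  (1,5): δ = 39.18°  ✓
  (1,6): δ = 14.11°  ✓
  (1,7): δ = 68.78°  ·
  (2,3): δ = 156.57°  ·
  (2,4): δ = 118.89°  ·
  (2,5): δ = 68.33°  ·
  (2,6): δ = 15.04°  ✓
  (2,7): δ = 39.63°  ✓
  (3,4): δ = 142.32°  ·
  (3,5): δ = 91.76°  ·
  (3,6): δ = 38.47°  ✓
  (3,7): δ = 16.20°  ✓
  (4,5): δ = 129.44°  ·
  (4,6): δ = 76.15°  ·
  (4,7): δ = 21.48°  ✓
  (5,6): δ = 126.71°  ·
  (5,7): δ = 72.04°  ·
  (6,7): δ = 125.33°  ·
antipodal pairs: 9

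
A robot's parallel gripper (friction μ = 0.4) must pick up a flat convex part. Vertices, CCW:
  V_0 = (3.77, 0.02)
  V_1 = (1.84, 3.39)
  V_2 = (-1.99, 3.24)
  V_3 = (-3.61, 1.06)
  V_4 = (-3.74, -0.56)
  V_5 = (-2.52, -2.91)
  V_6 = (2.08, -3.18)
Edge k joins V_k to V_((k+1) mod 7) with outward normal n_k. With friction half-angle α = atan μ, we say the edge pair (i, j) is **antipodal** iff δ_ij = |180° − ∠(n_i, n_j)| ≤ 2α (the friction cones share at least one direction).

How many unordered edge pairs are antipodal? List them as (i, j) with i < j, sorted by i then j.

α = atan 0.4 = 21.80°;  2α = 43.60°
n_0 = (+0.8678, +0.4970)
n_1 = (-0.0391, +0.9992)
n_2 = (-0.8026, +0.5965)
n_3 = (-0.9968, +0.0800)
n_4 = (-0.8875, -0.4608)
n_5 = (-0.0586, -0.9983)
n_6 = (+0.8843, -0.4670)
  (0,1): δ = 117.56°  ·
  (0,2): δ = 66.42°  ·
  (0,3): δ = 34.39°  ✓
  (0,4): δ = 2.36°  ✓
  (0,5): δ = 56.84°  ·
  (0,6): δ = 122.36°  ·
  (1,2): δ = 128.86°  ·
  (1,3): δ = 96.83°  ·
  (1,4): δ = 64.81°  ·
  (1,5): δ = 5.60°  ✓
  (1,6): δ = 59.92°  ·
  (2,3): δ = 147.97°  ·
  (2,4): δ = 115.95°  ·
  (2,5): δ = 56.74°  ·
  (2,6): δ = 8.78°  ✓
  (3,4): δ = 147.98°  ·
  (3,5): δ = 88.77°  ·
  (3,6): δ = 23.25°  ✓
  (4,5): δ = 120.80°  ·
  (4,6): δ = 55.28°  ·
  (5,6): δ = 114.48°  ·
antipodal pairs: 5

count = 5; pairs: (0,3), (0,4), (1,5), (2,6), (3,6)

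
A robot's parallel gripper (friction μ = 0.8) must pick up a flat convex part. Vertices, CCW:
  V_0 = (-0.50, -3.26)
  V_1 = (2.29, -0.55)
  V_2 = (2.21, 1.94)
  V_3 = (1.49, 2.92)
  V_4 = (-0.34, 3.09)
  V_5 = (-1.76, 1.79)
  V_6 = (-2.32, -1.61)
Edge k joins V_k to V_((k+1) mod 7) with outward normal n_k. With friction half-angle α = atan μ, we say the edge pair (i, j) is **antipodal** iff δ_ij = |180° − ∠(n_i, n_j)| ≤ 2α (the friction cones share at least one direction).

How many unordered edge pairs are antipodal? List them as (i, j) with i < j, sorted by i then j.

count = 9; pairs: (0,3), (0,4), (0,5), (1,4), (1,5), (1,6), (2,5), (2,6), (3,6)

α = atan 0.8 = 38.66°;  2α = 77.32°
n_0 = (+0.6967, -0.7173)
n_1 = (+0.9995, +0.0321)
n_2 = (+0.8059, +0.5921)
n_3 = (+0.0925, +0.9957)
n_4 = (-0.6753, +0.7376)
n_5 = (-0.9867, +0.1625)
n_6 = (-0.6717, -0.7409)
  (0,1): δ = 132.33°  ·
  (0,2): δ = 97.86°  ·
  (0,3): δ = 49.47°  ✓
  (0,4): δ = 1.69°  ✓
  (0,5): δ = 36.48°  ✓
  (0,6): δ = 93.64°  ·
  (1,2): δ = 145.54°  ·
  (1,3): δ = 97.15°  ·
  (1,4): δ = 49.37°  ✓
  (1,5): δ = 11.19°  ✓
  (1,6): δ = 45.96°  ✓
  (2,3): δ = 131.61°  ·
  (2,4): δ = 83.83°  ·
  (2,5): δ = 45.66°  ✓
  (2,6): δ = 11.50°  ✓
  (3,4): δ = 132.22°  ·
  (3,5): δ = 94.05°  ·
  (3,6): δ = 36.89°  ✓
  (4,5): δ = 141.83°  ·
  (4,6): δ = 84.67°  ·
  (5,6): δ = 122.84°  ·
antipodal pairs: 9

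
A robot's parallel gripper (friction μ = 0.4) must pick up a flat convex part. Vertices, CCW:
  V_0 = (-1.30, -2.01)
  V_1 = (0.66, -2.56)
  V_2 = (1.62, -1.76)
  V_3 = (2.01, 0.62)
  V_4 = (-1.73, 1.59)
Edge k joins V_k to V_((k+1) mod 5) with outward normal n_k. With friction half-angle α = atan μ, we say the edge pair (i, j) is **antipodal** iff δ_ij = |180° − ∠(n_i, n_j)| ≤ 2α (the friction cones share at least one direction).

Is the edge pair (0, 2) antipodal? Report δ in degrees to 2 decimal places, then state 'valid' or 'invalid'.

δ = 83.63°, invalid

α = atan 0.4 = 21.80°;  2α = 43.60°
edge 0: e_0 = (+1.96, -0.55);  n_0 = (-0.2702, -0.9628)
edge 2: e_2 = (+0.39, +2.38);  n_2 = (+0.9868, -0.1617)
∠(n_0, n_2) = 96.37°
δ = |180° − 96.37°| = 83.63°
83.63° > 2α = 43.60°  →  invalid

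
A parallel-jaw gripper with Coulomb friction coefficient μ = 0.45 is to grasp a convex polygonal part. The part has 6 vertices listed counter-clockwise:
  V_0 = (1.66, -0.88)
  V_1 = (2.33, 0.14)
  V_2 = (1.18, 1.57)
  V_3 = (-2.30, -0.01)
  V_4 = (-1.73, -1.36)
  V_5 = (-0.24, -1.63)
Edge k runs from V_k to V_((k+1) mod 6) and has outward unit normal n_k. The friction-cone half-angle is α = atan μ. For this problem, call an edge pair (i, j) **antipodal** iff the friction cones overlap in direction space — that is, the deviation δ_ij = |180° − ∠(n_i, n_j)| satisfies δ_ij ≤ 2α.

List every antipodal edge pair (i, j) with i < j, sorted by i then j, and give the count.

α = atan 0.45 = 24.23°;  2α = 48.46°
n_0 = (+0.8358, -0.5490)
n_1 = (+0.7793, +0.6267)
n_2 = (-0.4134, +0.9105)
n_3 = (-0.9212, -0.3890)
n_4 = (-0.1783, -0.9840)
n_5 = (+0.3672, -0.9302)
  (0,1): δ = 107.89°  ·
  (0,2): δ = 32.28°  ✓
  (0,3): δ = 56.19°  ·
  (0,4): δ = 113.03°  ·
  (0,5): δ = 144.84°  ·
  (1,2): δ = 104.39°  ·
  (1,3): δ = 15.92°  ✓
  (1,4): δ = 40.92°  ✓
  (1,5): δ = 72.73°  ·
  (2,3): δ = 91.53°  ·
  (2,4): δ = 34.69°  ✓
  (2,5): δ = 2.88°  ✓
  (3,4): δ = 123.16°  ·
  (3,5): δ = 91.35°  ·
  (4,5): δ = 148.19°  ·
antipodal pairs: 5

count = 5; pairs: (0,2), (1,3), (1,4), (2,4), (2,5)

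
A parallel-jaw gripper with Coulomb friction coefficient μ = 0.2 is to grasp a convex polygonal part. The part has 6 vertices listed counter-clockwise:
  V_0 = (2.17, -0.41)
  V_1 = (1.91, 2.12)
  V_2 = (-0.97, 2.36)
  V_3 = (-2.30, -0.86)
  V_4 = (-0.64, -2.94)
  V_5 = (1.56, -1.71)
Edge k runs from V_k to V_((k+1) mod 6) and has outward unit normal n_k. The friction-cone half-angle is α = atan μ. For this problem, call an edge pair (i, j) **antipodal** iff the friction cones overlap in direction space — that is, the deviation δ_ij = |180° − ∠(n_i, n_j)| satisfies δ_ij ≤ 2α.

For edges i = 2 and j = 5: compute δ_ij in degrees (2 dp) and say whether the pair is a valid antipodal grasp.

δ = 2.69°, valid

α = atan 0.2 = 11.31°;  2α = 22.62°
edge 2: e_2 = (-1.33, -3.22);  n_2 = (-0.9243, +0.3818)
edge 5: e_5 = (+0.61, +1.30);  n_5 = (+0.9053, -0.4248)
∠(n_2, n_5) = 177.31°
δ = |180° − 177.31°| = 2.69°
2.69° ≤ 2α = 22.62°  →  valid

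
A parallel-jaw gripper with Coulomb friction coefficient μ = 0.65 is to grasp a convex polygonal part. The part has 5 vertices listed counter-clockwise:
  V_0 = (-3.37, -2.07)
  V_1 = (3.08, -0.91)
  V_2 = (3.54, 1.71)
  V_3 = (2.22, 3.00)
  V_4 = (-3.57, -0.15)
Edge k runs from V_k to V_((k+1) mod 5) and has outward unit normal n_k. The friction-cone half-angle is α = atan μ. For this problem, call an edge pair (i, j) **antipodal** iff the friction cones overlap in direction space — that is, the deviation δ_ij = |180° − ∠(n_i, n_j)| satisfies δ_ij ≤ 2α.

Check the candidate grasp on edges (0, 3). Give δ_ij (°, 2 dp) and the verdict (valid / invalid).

δ = 18.35°, valid

α = atan 0.65 = 33.02°;  2α = 66.05°
edge 0: e_0 = (+6.45, +1.16);  n_0 = (+0.1770, -0.9842)
edge 3: e_3 = (-5.79, -3.15);  n_3 = (-0.4779, +0.8784)
∠(n_0, n_3) = 161.65°
δ = |180° − 161.65°| = 18.35°
18.35° ≤ 2α = 66.05°  →  valid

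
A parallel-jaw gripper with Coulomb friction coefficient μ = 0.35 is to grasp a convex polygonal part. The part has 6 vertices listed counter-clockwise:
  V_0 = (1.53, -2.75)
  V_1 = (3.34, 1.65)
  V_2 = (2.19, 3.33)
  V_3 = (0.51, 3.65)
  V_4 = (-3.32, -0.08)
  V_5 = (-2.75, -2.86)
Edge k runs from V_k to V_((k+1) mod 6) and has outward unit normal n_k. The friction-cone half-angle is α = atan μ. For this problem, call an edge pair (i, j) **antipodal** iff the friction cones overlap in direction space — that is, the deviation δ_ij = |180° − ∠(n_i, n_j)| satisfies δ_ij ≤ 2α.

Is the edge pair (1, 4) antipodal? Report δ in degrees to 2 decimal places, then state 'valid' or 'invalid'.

δ = 22.81°, valid

α = atan 0.35 = 19.29°;  2α = 38.58°
edge 1: e_1 = (-1.15, +1.68);  n_1 = (+0.8252, +0.5649)
edge 4: e_4 = (+0.57, -2.78);  n_4 = (-0.9796, -0.2009)
∠(n_1, n_4) = 157.19°
δ = |180° − 157.19°| = 22.81°
22.81° ≤ 2α = 38.58°  →  valid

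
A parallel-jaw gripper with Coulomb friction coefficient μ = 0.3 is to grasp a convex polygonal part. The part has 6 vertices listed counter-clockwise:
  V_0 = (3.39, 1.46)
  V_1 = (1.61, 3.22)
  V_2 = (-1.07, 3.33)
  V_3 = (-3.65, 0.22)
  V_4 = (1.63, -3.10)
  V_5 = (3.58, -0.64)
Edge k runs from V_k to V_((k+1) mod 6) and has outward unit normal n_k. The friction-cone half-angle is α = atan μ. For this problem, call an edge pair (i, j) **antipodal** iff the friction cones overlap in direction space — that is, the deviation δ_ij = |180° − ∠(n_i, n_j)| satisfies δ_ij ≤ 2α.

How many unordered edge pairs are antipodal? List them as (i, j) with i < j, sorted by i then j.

count = 3; pairs: (0,3), (1,3), (2,4)

α = atan 0.3 = 16.70°;  2α = 33.40°
n_0 = (+0.7031, +0.7111)
n_1 = (+0.0410, +0.9992)
n_2 = (-0.7696, +0.6385)
n_3 = (-0.5323, -0.8466)
n_4 = (+0.7837, -0.6212)
n_5 = (+0.9959, +0.0901)
  (0,1): δ = 137.67°  ·
  (0,2): δ = 85.00°  ·
  (0,3): δ = 12.52°  ✓
  (0,4): δ = 96.27°  ·
  (0,5): δ = 139.85°  ·
  (1,2): δ = 127.33°  ·
  (1,3): δ = 29.81°  ✓
  (1,4): δ = 53.95°  ·
  (1,5): δ = 97.52°  ·
  (2,3): δ = 82.48°  ·
  (2,4): δ = 1.28°  ✓
  (2,5): δ = 44.85°  ·
  (3,4): δ = 96.24°  ·
  (3,5): δ = 52.67°  ·
  (4,5): δ = 136.43°  ·
antipodal pairs: 3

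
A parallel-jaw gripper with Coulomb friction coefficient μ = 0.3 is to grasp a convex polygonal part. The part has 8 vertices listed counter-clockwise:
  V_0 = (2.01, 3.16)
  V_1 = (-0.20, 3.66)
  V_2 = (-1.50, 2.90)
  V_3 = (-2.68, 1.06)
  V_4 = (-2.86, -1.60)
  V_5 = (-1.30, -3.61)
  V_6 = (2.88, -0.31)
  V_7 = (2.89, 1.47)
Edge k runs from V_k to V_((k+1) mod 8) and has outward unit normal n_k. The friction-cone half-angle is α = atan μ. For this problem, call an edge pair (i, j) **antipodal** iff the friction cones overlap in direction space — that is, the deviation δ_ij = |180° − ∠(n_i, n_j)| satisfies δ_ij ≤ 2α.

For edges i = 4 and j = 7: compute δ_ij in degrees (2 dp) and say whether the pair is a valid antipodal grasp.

δ = 10.31°, valid

α = atan 0.3 = 16.70°;  2α = 33.40°
edge 4: e_4 = (+1.56, -2.01);  n_4 = (-0.7900, -0.6131)
edge 7: e_7 = (-0.88, +1.69);  n_7 = (+0.8870, +0.4618)
∠(n_4, n_7) = 169.69°
δ = |180° − 169.69°| = 10.31°
10.31° ≤ 2α = 33.40°  →  valid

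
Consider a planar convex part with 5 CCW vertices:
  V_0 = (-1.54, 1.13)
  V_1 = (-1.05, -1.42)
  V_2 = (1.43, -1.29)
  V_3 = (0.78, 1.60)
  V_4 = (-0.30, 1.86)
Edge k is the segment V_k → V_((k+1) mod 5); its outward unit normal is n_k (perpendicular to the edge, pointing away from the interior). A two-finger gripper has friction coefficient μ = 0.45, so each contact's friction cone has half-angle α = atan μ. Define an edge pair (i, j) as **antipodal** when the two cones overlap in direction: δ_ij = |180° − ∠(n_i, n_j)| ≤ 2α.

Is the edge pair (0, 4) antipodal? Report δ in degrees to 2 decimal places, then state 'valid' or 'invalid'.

α = atan 0.45 = 24.23°;  2α = 48.46°
edge 0: e_0 = (+0.49, -2.55);  n_0 = (-0.9820, -0.1887)
edge 4: e_4 = (-1.24, -0.73);  n_4 = (-0.5073, +0.8618)
∠(n_0, n_4) = 70.39°
δ = |180° − 70.39°| = 109.61°
109.61° > 2α = 48.46°  →  invalid

δ = 109.61°, invalid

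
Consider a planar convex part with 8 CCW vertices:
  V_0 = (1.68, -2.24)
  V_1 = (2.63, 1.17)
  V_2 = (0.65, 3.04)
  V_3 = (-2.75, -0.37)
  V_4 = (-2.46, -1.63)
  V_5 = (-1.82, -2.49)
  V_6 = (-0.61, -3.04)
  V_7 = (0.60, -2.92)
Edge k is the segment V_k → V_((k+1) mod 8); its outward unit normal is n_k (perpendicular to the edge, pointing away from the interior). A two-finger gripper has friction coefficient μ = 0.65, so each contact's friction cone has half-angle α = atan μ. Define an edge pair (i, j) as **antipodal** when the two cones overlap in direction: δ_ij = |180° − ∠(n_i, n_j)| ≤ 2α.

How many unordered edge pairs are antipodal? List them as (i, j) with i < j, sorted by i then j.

count = 9; pairs: (0,2), (0,3), (0,4), (1,3), (1,4), (1,5), (1,6), (2,6), (2,7)

α = atan 0.65 = 33.02°;  2α = 66.05°
n_0 = (+0.9633, -0.2684)
n_1 = (+0.6866, +0.7270)
n_2 = (-0.7081, +0.7061)
n_3 = (-0.9745, -0.2243)
n_4 = (-0.8022, -0.5970)
n_5 = (-0.4138, -0.9104)
n_6 = (+0.0987, -0.9951)
n_7 = (+0.5328, -0.8462)
  (0,1): δ = 117.80°  ·
  (0,2): δ = 29.35°  ✓
  (0,3): δ = 28.53°  ✓
  (0,4): δ = 52.22°  ✓
  (0,5): δ = 81.12°  ·
  (0,6): δ = 111.23°  ·
  (0,7): δ = 137.76°  ·
  (1,2): δ = 91.55°  ·
  (1,3): δ = 33.68°  ✓
  (1,4): δ = 9.98°  ✓
  (1,5): δ = 18.92°  ✓
  (1,6): δ = 49.03°  ✓
  (1,7): δ = 75.56°  ·
  (2,3): δ = 122.12°  ·
  (2,4): δ = 98.43°  ·
  (2,5): δ = 69.53°  ·
  (2,6): δ = 39.42°  ✓
  (2,7): δ = 12.89°  ✓
  (3,4): δ = 156.31°  ·
  (3,5): δ = 127.41°  ·
  (3,6): δ = 97.30°  ·
  (3,7): δ = 70.77°  ·
  (4,5): δ = 151.10°  ·
  (4,6): δ = 120.99°  ·
  (4,7): δ = 94.46°  ·
  (5,6): δ = 149.89°  ·
  (5,7): δ = 123.36°  ·
  (6,7): δ = 153.47°  ·
antipodal pairs: 9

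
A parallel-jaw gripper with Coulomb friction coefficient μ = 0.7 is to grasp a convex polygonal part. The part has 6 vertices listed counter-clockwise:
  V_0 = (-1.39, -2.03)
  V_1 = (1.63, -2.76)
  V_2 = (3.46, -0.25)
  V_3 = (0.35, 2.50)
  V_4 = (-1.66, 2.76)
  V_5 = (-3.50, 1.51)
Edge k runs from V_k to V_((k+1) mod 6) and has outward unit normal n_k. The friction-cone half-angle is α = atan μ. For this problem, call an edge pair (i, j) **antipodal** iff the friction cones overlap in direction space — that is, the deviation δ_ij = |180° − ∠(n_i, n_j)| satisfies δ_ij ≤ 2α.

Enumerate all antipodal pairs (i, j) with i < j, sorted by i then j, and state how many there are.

count = 8; pairs: (0,2), (0,3), (0,4), (1,3), (1,4), (1,5), (2,5), (3,5)

α = atan 0.7 = 34.99°;  2α = 69.98°
n_0 = (-0.2350, -0.9720)
n_1 = (+0.8080, -0.5891)
n_2 = (+0.6624, +0.7491)
n_3 = (+0.1283, +0.9917)
n_4 = (-0.5619, +0.8272)
n_5 = (-0.8590, -0.5120)
  (0,1): δ = 112.51°  ·
  (0,2): δ = 27.90°  ✓
  (0,3): δ = 6.22°  ✓
  (0,4): δ = 47.78°  ✓
  (0,5): δ = 134.39°  ·
  (1,2): δ = 95.39°  ·
  (1,3): δ = 61.28°  ✓
  (1,4): δ = 19.71°  ✓
  (1,5): δ = 66.89°  ✓
  (2,3): δ = 145.89°  ·
  (2,4): δ = 104.33°  ·
  (2,5): δ = 17.72°  ✓
  (3,4): δ = 138.44°  ·
  (3,5): δ = 51.83°  ✓
  (4,5): δ = 93.39°  ·
antipodal pairs: 8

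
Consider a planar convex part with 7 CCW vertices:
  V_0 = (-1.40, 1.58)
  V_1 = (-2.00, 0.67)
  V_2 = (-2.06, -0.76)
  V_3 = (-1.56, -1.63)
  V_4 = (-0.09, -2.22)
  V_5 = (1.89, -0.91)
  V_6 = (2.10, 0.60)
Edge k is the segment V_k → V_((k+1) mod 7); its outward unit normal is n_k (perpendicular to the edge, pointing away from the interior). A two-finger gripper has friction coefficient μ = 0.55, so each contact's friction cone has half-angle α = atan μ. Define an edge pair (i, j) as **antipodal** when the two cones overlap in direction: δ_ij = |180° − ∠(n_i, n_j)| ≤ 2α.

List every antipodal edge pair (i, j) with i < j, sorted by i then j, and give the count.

α = atan 0.55 = 28.81°;  2α = 57.62°
n_0 = (-0.8349, +0.5505)
n_1 = (-0.9991, +0.0419)
n_2 = (-0.8670, -0.4983)
n_3 = (-0.3725, -0.9280)
n_4 = (+0.5518, -0.8340)
n_5 = (+0.9905, -0.1377)
n_6 = (+0.2696, +0.9630)
  (0,1): δ = 149.00°  ·
  (0,2): δ = 116.71°  ·
  (0,3): δ = 78.47°  ·
  (0,4): δ = 23.11°  ✓
  (0,5): δ = 25.48°  ✓
  (0,6): δ = 107.76°  ·
  (1,2): δ = 147.71°  ·
  (1,3): δ = 109.47°  ·
  (1,4): δ = 54.11°  ✓
  (1,5): δ = 5.51°  ✓
  (1,6): δ = 76.76°  ·
  (2,3): δ = 141.76°  ·
  (2,4): δ = 86.40°  ·
  (2,5): δ = 37.80°  ✓
  (2,6): δ = 44.47°  ✓
  (3,4): δ = 124.64°  ·
  (3,5): δ = 76.05°  ·
  (3,6): δ = 6.23°  ✓
  (4,5): δ = 131.41°  ·
  (4,6): δ = 49.13°  ✓
  (5,6): δ = 97.72°  ·
antipodal pairs: 8

count = 8; pairs: (0,4), (0,5), (1,4), (1,5), (2,5), (2,6), (3,6), (4,6)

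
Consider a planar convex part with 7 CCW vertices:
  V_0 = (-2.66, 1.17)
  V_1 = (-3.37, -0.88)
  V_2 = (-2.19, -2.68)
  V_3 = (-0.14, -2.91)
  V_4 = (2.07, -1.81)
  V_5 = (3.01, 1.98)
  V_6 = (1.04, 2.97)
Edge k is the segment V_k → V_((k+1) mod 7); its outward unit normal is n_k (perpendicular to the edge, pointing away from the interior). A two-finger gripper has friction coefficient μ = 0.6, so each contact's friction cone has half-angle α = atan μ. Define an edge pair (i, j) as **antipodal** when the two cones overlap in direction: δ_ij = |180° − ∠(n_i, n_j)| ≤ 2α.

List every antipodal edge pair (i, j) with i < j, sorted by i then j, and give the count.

count = 9; pairs: (0,3), (0,4), (1,4), (1,5), (2,5), (2,6), (3,5), (3,6), (4,6)

α = atan 0.6 = 30.96°;  2α = 61.93°
n_0 = (-0.9449, +0.3273)
n_1 = (-0.8363, -0.5483)
n_2 = (-0.1115, -0.9938)
n_3 = (+0.4456, -0.8952)
n_4 = (+0.9706, -0.2407)
n_5 = (+0.4490, +0.8935)
n_6 = (-0.4375, +0.8992)
  (0,1): δ = 127.65°  ·
  (0,2): δ = 77.30°  ·
  (0,3): δ = 44.44°  ✓
  (0,4): δ = 5.17°  ✓
  (0,5): δ = 82.42°  ·
  (0,6): δ = 135.05°  ·
  (1,2): δ = 129.65°  ·
  (1,3): δ = 96.79°  ·
  (1,4): δ = 47.18°  ✓
  (1,5): δ = 30.07°  ✓
  (1,6): δ = 82.70°  ·
  (2,3): δ = 147.14°  ·
  (2,4): δ = 97.53°  ·
  (2,5): δ = 20.28°  ✓
  (2,6): δ = 32.34°  ✓
  (3,4): δ = 130.39°  ·
  (3,5): δ = 53.14°  ✓
  (3,6): δ = 0.52°  ✓
  (4,5): δ = 102.75°  ·
  (4,6): δ = 50.13°  ✓
  (5,6): δ = 127.38°  ·
antipodal pairs: 9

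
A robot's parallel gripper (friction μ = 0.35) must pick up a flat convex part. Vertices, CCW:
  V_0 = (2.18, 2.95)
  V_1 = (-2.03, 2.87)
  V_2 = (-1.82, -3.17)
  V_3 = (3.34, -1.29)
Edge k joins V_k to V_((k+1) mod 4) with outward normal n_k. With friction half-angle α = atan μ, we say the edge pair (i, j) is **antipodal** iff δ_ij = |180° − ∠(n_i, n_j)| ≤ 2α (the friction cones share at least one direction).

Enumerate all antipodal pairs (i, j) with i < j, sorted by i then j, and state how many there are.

α = atan 0.35 = 19.29°;  2α = 38.58°
n_0 = (-0.0190, +0.9998)
n_1 = (-0.9994, -0.0347)
n_2 = (+0.3423, -0.9396)
n_3 = (+0.9646, +0.2639)
  (0,1): δ = 89.10°  ·
  (0,2): δ = 18.93°  ✓
  (0,3): δ = 104.21°  ·
  (1,2): δ = 71.97°  ·
  (1,3): δ = 13.31°  ✓
  (2,3): δ = 94.72°  ·
antipodal pairs: 2

count = 2; pairs: (0,2), (1,3)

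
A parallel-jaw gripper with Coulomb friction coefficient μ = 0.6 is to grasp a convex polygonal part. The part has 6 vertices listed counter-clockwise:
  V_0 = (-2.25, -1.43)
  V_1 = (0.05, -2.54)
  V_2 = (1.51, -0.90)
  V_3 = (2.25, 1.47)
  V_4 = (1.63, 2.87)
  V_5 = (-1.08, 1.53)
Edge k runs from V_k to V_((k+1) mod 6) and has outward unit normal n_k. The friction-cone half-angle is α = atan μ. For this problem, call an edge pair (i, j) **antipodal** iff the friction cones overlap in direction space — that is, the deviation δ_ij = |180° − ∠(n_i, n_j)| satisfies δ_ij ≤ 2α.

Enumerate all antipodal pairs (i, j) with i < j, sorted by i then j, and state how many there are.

count = 7; pairs: (0,3), (0,4), (1,4), (1,5), (2,4), (2,5), (3,5)

α = atan 0.6 = 30.96°;  2α = 61.93°
n_0 = (-0.4346, -0.9006)
n_1 = (+0.7469, -0.6649)
n_2 = (+0.9546, -0.2980)
n_3 = (+0.9143, +0.4049)
n_4 = (-0.4432, +0.8964)
n_5 = (-0.9300, +0.3676)
  (0,1): δ = 105.91°  ·
  (0,2): δ = 81.58°  ·
  (0,3): δ = 40.35°  ✓
  (0,4): δ = 52.07°  ✓
  (0,5): δ = 94.19°  ·
  (1,2): δ = 155.66°  ·
  (1,3): δ = 114.44°  ·
  (1,4): δ = 22.01°  ✓
  (1,5): δ = 20.11°  ✓
  (2,3): δ = 138.77°  ·
  (2,4): δ = 46.35°  ✓
  (2,5): δ = 4.23°  ✓
  (3,4): δ = 87.58°  ·
  (3,5): δ = 45.45°  ✓
  (4,5): δ = 137.88°  ·
antipodal pairs: 7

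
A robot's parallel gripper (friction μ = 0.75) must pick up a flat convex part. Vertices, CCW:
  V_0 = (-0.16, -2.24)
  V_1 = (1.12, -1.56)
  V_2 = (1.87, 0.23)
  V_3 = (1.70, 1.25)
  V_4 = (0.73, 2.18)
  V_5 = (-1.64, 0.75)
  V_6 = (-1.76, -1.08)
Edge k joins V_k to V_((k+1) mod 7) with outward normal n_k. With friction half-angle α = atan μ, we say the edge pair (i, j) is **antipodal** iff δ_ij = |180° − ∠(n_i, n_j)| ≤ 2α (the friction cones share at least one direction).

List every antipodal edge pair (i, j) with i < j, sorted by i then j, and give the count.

α = atan 0.75 = 36.87°;  2α = 73.74°
n_0 = (+0.4692, -0.8831)
n_1 = (+0.9223, -0.3864)
n_2 = (+0.9864, +0.1644)
n_3 = (+0.6921, +0.7218)
n_4 = (-0.5166, +0.8562)
n_5 = (-0.9979, +0.0654)
n_6 = (-0.5870, -0.8096)
  (0,1): δ = 140.71°  ·
  (0,2): δ = 108.52°  ·
  (0,3): δ = 71.77°  ✓
  (0,4): δ = 3.13°  ✓
  (0,5): δ = 58.27°  ✓
  (0,6): δ = 116.08°  ·
  (1,2): δ = 147.80°  ·
  (1,3): δ = 111.06°  ·
  (1,4): δ = 36.16°  ✓
  (1,5): δ = 18.98°  ✓
  (1,6): δ = 76.79°  ·
  (2,3): δ = 143.26°  ·
  (2,4): δ = 68.36°  ✓
  (2,5): δ = 13.21°  ✓
  (2,6): δ = 44.60°  ✓
  (3,4): δ = 105.10°  ·
  (3,5): δ = 49.96°  ✓
  (3,6): δ = 7.85°  ✓
  (4,5): δ = 124.86°  ·
  (4,6): δ = 67.05°  ✓
  (5,6): δ = 122.19°  ·
antipodal pairs: 11

count = 11; pairs: (0,3), (0,4), (0,5), (1,4), (1,5), (2,4), (2,5), (2,6), (3,5), (3,6), (4,6)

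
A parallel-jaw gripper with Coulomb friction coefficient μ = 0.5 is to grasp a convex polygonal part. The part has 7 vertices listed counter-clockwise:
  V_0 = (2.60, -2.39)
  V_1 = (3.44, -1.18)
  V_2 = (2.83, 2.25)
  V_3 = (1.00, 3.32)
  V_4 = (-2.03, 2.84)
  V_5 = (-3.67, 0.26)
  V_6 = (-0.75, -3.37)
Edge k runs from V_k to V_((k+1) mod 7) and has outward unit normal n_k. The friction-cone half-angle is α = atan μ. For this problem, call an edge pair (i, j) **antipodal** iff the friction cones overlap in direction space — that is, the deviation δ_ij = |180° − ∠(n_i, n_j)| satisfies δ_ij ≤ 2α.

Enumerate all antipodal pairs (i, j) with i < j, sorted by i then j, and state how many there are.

count = 8; pairs: (0,3), (0,4), (1,4), (1,5), (2,5), (2,6), (3,6), (4,6)

α = atan 0.5 = 26.57°;  2α = 53.13°
n_0 = (+0.8215, -0.5703)
n_1 = (+0.9846, +0.1751)
n_2 = (+0.5048, +0.8633)
n_3 = (-0.1565, +0.9877)
n_4 = (-0.8439, +0.5365)
n_5 = (-0.7792, -0.6268)
n_6 = (+0.2808, -0.9598)
  (0,1): δ = 135.15°  ·
  (0,2): δ = 85.55°  ·
  (0,3): δ = 46.23°  ✓
  (0,4): δ = 2.33°  ✓
  (0,5): δ = 73.58°  ·
  (0,6): δ = 141.08°  ·
  (1,2): δ = 130.40°  ·
  (1,3): δ = 91.08°  ·
  (1,4): δ = 42.53°  ✓
  (1,5): δ = 28.73°  ✓
  (1,6): δ = 96.22°  ·
  (2,3): δ = 140.68°  ·
  (2,4): δ = 92.13°  ·
  (2,5): δ = 20.87°  ✓
  (2,6): δ = 46.62°  ✓
  (3,4): δ = 131.44°  ·
  (3,5): δ = 60.19°  ·
  (3,6): δ = 7.30°  ✓
  (4,5): δ = 108.74°  ·
  (4,6): δ = 41.25°  ✓
  (5,6): δ = 112.51°  ·
antipodal pairs: 8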